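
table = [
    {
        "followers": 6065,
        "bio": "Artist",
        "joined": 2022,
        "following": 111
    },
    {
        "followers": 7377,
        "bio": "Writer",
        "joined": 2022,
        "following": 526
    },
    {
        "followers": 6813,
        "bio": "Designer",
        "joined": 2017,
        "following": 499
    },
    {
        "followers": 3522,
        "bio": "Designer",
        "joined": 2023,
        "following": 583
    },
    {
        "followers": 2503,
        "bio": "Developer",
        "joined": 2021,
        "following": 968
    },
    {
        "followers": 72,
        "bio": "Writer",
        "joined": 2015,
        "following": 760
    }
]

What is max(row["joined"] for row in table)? 2023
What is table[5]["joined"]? 2015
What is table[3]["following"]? 583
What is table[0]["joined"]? 2022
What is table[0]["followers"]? 6065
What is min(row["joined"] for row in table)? 2015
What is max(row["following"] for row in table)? 968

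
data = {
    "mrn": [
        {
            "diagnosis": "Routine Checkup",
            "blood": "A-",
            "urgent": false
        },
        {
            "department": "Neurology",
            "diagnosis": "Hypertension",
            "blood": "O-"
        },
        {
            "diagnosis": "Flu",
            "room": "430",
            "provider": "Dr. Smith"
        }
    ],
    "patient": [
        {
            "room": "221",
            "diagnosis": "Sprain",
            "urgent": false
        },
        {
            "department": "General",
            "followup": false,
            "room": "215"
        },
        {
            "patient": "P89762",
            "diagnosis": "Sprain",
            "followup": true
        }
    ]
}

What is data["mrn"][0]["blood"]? "A-"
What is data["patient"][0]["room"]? "221"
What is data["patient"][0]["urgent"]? False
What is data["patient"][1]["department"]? "General"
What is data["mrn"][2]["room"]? "430"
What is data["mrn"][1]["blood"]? "O-"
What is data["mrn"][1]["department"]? "Neurology"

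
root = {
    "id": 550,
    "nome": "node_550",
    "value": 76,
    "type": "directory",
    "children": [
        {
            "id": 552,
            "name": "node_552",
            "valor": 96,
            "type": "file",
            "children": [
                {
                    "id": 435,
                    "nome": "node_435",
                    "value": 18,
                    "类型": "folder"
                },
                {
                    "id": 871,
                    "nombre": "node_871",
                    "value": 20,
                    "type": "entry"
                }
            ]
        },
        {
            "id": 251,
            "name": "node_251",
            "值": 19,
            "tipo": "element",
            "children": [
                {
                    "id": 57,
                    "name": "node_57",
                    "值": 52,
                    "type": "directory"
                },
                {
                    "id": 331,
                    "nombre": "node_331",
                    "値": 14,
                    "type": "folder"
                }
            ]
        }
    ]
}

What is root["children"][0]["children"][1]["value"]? 20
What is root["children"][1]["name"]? "node_251"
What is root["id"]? 550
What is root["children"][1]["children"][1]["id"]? 331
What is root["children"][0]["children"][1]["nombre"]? "node_871"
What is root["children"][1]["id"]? 251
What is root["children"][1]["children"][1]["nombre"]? "node_331"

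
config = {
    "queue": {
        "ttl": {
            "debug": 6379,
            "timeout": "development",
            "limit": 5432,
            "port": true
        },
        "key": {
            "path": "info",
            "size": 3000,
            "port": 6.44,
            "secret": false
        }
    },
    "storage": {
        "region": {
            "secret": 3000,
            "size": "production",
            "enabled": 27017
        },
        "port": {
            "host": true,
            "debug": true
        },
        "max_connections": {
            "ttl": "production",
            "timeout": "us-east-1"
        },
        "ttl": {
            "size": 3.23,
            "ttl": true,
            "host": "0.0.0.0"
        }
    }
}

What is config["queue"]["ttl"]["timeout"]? "development"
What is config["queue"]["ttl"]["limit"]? 5432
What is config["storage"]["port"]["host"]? True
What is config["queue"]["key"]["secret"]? False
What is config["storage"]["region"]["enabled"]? 27017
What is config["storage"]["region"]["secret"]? 3000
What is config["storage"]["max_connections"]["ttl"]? "production"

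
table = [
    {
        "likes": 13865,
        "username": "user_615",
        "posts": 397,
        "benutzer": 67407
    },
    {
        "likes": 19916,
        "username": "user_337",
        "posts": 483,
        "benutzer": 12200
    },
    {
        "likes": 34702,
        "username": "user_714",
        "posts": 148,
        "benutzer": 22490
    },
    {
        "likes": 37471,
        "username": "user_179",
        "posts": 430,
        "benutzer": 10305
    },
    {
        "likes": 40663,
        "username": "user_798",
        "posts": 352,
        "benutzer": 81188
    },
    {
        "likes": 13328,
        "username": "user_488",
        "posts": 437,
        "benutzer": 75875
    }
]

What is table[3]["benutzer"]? 10305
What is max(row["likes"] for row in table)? 40663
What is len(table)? 6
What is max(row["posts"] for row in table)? 483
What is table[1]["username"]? "user_337"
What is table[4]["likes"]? 40663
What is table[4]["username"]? "user_798"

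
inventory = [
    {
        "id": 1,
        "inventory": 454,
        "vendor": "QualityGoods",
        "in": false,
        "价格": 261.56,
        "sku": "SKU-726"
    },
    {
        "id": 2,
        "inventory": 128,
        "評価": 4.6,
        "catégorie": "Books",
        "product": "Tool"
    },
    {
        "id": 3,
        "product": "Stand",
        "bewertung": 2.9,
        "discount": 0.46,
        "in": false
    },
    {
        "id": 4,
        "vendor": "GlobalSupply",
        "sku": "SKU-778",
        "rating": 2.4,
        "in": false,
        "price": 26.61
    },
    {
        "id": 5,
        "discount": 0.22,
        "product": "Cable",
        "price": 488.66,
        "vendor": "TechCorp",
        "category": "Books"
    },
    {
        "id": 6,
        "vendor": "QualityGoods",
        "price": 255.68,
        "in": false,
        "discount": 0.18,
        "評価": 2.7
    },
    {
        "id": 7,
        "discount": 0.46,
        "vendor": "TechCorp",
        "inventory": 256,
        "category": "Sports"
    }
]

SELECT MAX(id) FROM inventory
7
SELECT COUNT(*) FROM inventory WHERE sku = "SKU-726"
1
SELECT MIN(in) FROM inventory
False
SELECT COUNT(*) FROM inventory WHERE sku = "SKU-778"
1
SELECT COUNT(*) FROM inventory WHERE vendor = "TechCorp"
2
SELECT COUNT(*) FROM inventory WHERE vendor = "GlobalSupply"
1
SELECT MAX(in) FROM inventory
False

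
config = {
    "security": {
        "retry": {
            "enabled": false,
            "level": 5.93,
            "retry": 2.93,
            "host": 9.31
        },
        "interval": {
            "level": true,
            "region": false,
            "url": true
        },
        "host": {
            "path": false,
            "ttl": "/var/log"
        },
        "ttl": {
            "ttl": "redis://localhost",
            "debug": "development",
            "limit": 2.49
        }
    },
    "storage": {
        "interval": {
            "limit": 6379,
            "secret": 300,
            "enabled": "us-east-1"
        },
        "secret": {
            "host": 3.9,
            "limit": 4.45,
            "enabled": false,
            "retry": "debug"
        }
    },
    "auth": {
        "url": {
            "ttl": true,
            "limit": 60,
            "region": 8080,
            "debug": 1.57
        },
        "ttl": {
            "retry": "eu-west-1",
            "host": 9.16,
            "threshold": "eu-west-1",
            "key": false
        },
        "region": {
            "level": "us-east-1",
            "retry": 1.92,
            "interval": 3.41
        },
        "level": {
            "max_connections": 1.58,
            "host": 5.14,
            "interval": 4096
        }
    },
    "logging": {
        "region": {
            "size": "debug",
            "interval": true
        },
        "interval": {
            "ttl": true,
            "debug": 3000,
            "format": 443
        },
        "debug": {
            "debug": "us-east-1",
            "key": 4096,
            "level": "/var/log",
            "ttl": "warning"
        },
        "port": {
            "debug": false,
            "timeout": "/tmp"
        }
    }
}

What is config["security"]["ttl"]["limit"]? 2.49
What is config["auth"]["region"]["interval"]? 3.41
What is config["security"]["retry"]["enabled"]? False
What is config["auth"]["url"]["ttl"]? True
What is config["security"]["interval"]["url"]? True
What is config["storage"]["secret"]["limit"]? 4.45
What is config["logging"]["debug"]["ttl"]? "warning"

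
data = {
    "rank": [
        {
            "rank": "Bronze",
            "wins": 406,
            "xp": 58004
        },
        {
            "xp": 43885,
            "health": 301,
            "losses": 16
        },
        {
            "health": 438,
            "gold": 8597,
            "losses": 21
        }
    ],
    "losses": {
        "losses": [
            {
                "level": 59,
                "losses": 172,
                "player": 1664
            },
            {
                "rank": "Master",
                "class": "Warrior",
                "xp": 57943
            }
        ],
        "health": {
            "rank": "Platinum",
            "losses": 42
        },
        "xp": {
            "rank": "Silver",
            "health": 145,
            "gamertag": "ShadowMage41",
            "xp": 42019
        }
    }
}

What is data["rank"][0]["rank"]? "Bronze"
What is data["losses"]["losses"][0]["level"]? 59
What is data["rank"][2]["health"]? 438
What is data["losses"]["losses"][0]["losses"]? 172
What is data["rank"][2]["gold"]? 8597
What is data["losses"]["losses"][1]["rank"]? "Master"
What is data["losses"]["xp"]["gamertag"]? "ShadowMage41"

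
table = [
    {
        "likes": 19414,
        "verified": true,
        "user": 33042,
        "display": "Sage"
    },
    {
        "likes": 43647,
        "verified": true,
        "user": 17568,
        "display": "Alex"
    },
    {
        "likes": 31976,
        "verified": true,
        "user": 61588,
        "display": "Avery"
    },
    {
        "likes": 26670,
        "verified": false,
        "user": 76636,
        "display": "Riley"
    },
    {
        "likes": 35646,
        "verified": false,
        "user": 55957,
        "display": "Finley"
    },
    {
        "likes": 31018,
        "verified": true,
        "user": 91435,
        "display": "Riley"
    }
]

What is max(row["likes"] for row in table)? 43647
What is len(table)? 6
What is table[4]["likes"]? 35646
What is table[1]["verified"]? True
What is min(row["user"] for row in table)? 17568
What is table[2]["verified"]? True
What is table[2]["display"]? "Avery"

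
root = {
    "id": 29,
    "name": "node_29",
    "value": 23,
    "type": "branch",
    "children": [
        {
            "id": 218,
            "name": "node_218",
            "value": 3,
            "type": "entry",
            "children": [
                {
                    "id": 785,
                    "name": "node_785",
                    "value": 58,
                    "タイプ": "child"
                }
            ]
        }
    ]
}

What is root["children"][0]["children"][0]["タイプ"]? "child"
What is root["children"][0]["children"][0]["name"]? "node_785"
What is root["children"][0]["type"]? "entry"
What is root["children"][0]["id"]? 218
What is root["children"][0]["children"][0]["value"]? 58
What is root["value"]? 23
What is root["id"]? 29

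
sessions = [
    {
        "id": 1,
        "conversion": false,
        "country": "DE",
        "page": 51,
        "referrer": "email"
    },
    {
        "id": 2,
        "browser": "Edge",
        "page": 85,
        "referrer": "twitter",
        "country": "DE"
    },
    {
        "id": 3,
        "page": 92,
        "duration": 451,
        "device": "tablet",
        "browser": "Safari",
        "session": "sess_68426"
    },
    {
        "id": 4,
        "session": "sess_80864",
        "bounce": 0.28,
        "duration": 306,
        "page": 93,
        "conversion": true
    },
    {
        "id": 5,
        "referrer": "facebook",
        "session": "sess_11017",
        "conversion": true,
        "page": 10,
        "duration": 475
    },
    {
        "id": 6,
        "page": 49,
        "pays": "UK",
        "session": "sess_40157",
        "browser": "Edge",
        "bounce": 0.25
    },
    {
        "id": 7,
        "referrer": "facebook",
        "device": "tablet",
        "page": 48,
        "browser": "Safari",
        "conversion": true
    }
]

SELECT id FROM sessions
[1, 2, 3, 4, 5, 6, 7]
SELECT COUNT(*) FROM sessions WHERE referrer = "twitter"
1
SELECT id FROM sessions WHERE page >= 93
[4]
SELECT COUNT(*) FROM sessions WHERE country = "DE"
2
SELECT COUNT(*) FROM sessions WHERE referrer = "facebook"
2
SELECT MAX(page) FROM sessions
93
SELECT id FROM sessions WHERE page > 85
[3, 4]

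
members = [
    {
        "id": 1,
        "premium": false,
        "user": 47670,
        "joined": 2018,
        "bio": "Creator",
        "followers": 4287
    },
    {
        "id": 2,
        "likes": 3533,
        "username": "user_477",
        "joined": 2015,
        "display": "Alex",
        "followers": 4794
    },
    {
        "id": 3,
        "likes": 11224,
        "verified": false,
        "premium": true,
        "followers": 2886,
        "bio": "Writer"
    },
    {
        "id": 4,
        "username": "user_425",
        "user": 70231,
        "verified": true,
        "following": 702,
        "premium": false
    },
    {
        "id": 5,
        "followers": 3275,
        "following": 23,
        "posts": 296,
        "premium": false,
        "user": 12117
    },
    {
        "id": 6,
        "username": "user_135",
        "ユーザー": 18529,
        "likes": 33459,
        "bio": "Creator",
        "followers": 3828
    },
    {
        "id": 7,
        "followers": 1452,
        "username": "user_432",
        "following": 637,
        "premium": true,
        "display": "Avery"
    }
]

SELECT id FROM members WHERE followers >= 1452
[1, 2, 3, 5, 6, 7]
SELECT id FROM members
[1, 2, 3, 4, 5, 6, 7]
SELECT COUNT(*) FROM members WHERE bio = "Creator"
2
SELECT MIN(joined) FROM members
2015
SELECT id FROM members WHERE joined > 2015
[1]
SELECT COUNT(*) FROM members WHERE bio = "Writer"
1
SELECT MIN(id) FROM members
1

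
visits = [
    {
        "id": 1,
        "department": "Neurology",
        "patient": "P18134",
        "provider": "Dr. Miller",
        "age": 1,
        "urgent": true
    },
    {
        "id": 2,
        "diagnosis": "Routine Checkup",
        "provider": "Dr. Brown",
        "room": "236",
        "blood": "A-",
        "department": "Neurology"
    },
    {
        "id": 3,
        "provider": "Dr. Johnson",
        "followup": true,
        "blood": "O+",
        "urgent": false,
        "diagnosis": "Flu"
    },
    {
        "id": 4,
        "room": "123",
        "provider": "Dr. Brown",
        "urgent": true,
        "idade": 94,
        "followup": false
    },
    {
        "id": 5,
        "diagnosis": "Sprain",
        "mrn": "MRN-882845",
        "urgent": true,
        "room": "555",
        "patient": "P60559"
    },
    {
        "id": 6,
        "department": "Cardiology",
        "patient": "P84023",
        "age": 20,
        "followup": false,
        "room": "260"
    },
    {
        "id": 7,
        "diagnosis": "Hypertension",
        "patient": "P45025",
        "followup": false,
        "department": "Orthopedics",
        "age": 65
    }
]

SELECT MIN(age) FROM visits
1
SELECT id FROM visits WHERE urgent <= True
[1, 3, 4, 5]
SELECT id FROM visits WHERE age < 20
[1]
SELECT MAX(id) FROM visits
7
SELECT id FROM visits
[1, 2, 3, 4, 5, 6, 7]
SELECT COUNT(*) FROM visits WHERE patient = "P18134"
1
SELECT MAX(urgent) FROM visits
True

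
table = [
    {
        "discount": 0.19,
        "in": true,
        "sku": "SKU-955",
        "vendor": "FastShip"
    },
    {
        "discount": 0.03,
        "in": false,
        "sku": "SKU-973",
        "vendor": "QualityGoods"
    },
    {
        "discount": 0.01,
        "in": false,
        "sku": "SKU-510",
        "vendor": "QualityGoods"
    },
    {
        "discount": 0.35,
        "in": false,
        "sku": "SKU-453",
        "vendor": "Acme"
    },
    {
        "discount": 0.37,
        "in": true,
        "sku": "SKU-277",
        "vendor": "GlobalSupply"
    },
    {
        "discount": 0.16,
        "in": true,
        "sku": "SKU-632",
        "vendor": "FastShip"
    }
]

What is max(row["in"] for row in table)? True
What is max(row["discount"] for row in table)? 0.37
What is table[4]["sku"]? "SKU-277"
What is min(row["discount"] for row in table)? 0.01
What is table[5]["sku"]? "SKU-632"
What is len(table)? 6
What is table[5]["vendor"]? "FastShip"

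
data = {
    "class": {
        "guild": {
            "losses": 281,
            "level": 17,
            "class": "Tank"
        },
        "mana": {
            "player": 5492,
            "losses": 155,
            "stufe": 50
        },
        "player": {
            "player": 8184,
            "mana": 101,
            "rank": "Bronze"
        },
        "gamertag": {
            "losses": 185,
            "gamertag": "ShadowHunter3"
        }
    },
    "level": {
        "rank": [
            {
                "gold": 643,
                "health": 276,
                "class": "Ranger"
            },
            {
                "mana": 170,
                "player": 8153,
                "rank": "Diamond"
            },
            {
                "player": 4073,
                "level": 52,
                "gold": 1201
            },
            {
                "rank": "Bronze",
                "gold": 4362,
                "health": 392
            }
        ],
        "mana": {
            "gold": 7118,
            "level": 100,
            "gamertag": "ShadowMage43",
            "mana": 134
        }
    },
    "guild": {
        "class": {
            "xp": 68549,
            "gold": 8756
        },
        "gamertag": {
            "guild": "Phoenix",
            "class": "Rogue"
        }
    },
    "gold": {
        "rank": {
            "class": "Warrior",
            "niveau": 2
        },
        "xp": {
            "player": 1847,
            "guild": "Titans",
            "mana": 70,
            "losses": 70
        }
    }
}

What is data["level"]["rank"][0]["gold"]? 643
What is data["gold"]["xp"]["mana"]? 70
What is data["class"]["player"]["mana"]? 101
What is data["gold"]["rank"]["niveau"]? 2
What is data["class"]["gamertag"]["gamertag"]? "ShadowHunter3"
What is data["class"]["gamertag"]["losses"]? 185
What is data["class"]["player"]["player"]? 8184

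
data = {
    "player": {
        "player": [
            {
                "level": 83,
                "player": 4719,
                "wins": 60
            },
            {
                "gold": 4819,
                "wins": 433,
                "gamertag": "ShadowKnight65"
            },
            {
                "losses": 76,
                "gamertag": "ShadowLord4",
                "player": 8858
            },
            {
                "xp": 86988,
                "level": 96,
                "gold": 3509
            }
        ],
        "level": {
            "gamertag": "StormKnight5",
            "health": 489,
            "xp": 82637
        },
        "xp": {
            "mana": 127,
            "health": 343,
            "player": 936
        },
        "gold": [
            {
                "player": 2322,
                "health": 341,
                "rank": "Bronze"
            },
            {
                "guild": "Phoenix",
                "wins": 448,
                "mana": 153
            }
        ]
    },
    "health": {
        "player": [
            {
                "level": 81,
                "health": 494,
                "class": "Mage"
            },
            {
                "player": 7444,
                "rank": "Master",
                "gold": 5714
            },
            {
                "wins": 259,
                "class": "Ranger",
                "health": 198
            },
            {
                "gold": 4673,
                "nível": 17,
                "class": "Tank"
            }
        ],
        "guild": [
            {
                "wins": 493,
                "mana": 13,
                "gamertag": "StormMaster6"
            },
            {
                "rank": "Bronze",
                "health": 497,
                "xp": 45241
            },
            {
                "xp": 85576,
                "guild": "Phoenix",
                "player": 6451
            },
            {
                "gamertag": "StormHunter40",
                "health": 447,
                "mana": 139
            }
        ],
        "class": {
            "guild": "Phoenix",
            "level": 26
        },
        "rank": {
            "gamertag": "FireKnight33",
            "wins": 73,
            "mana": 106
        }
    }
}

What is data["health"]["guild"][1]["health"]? 497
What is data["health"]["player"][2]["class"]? "Ranger"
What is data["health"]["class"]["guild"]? "Phoenix"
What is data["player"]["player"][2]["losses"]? 76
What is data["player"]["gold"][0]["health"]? 341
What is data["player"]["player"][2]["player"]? 8858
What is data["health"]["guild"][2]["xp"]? 85576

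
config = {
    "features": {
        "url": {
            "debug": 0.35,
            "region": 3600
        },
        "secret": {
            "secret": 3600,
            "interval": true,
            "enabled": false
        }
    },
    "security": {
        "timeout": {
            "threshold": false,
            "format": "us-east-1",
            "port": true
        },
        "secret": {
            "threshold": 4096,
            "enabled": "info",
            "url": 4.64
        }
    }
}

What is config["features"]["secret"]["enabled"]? False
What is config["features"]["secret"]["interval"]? True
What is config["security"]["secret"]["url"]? 4.64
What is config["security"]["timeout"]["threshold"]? False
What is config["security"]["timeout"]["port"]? True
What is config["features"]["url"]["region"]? 3600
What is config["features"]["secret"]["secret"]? 3600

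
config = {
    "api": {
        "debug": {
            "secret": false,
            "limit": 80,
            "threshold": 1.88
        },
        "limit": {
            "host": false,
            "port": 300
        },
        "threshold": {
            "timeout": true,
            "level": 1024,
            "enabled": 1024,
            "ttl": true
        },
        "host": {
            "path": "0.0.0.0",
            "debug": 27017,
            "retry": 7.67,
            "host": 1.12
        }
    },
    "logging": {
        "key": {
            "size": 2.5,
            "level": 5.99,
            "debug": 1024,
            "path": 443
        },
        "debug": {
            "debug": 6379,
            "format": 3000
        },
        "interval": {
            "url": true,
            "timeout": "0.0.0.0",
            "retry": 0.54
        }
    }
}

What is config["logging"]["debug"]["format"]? 3000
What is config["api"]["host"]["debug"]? 27017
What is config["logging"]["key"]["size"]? 2.5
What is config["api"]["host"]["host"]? 1.12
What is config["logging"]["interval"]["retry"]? 0.54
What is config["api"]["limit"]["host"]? False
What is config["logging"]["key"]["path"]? 443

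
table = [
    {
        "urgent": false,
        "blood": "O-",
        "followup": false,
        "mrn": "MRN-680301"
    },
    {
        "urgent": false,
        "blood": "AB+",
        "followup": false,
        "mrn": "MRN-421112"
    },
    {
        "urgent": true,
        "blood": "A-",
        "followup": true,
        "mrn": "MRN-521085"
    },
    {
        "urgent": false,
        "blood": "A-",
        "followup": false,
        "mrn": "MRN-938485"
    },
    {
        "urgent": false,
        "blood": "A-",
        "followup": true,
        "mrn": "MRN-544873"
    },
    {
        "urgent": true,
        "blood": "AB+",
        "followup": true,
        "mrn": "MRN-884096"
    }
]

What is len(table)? 6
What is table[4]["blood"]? "A-"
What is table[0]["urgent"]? False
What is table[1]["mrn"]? "MRN-421112"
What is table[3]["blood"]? "A-"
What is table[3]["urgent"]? False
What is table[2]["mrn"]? "MRN-521085"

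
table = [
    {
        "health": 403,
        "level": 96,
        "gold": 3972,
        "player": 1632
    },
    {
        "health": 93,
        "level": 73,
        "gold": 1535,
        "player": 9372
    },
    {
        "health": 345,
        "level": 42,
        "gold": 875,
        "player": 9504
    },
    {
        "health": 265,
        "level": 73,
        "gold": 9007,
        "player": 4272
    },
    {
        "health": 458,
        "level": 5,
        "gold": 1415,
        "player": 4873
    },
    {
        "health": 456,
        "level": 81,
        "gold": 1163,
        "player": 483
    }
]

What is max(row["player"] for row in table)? 9504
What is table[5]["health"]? 456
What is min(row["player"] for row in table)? 483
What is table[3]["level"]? 73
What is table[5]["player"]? 483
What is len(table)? 6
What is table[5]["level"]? 81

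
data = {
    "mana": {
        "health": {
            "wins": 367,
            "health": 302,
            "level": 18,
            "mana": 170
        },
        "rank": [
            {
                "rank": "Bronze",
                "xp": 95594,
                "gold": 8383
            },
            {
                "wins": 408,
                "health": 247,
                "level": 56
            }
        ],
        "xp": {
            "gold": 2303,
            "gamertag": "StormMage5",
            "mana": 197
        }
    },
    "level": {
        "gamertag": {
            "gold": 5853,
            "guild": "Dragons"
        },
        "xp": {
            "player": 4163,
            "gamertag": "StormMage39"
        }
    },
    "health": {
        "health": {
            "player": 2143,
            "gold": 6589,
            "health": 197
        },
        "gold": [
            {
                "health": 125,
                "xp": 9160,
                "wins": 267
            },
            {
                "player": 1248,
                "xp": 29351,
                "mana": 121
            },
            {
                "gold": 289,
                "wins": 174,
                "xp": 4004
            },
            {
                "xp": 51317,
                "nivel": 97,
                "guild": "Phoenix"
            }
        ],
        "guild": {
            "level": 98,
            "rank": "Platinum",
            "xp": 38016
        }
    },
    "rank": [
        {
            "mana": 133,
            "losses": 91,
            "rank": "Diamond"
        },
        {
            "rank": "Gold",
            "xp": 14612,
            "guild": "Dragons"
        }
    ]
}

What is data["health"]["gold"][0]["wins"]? 267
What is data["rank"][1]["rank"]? "Gold"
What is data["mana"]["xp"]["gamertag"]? "StormMage5"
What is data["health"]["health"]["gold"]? 6589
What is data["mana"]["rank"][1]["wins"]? 408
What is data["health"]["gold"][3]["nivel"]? 97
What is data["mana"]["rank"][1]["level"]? 56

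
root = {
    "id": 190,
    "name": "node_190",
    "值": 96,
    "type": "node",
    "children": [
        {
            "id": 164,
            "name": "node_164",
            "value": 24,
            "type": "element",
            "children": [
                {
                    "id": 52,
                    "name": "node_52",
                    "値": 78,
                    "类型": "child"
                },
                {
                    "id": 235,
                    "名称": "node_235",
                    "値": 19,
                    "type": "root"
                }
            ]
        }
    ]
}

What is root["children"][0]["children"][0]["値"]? 78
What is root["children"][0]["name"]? "node_164"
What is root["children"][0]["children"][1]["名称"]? "node_235"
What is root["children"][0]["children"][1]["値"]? 19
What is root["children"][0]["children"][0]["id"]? 52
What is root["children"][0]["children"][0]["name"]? "node_52"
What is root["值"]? 96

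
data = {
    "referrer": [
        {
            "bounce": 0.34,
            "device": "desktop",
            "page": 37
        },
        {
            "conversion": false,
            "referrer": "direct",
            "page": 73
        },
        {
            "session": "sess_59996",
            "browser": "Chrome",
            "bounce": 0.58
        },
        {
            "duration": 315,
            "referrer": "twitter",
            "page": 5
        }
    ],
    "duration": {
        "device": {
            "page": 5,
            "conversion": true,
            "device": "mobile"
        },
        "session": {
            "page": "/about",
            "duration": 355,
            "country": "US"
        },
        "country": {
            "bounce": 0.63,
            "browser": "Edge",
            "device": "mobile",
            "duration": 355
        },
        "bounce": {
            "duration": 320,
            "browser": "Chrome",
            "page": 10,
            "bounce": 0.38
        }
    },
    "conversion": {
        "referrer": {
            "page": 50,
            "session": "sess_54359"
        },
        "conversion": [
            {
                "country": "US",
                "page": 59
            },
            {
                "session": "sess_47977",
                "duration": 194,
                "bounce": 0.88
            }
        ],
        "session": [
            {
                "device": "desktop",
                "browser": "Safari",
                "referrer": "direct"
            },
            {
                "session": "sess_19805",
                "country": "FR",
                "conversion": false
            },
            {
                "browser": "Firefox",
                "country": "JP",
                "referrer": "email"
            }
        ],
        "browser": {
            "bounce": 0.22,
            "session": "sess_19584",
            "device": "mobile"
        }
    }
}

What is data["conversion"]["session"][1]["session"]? "sess_19805"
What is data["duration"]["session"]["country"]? "US"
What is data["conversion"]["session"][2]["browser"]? "Firefox"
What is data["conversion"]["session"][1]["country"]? "FR"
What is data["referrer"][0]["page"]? 37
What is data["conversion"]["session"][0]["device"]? "desktop"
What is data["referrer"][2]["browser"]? "Chrome"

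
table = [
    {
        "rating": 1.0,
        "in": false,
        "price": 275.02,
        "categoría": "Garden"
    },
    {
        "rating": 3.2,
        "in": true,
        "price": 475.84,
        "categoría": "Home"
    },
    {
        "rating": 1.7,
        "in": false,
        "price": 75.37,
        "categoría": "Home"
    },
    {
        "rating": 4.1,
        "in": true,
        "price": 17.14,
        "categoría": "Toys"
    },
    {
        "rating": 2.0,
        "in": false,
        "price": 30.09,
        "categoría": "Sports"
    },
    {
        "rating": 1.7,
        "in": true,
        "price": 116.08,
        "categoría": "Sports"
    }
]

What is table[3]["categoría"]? "Toys"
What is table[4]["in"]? False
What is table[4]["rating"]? 2.0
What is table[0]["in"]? False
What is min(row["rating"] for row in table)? 1.0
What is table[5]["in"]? True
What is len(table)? 6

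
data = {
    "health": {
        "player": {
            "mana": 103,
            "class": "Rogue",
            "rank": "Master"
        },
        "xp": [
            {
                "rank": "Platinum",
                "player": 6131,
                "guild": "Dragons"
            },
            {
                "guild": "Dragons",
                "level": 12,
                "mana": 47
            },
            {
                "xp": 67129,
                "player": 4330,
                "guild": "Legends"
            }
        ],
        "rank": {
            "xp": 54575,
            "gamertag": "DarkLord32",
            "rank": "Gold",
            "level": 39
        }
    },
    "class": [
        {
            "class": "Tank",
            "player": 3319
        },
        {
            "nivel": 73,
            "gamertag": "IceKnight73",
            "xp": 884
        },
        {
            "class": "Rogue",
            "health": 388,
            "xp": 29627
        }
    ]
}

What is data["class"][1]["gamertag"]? "IceKnight73"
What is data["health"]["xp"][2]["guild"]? "Legends"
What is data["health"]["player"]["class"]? "Rogue"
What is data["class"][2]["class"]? "Rogue"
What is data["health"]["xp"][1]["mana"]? 47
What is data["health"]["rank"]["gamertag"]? "DarkLord32"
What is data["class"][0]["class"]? "Tank"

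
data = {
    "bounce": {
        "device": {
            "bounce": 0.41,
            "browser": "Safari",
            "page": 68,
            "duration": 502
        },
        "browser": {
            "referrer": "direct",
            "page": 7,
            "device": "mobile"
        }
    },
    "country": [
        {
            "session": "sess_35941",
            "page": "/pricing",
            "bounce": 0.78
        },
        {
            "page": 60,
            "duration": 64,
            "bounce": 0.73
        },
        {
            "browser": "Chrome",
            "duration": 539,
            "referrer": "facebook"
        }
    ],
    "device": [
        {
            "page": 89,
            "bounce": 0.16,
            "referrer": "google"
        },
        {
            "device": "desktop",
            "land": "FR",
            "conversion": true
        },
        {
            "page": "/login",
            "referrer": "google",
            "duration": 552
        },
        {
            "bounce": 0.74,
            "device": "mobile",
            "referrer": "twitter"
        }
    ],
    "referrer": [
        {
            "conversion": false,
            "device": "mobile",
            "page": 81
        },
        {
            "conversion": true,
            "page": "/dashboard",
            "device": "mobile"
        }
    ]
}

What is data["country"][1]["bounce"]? 0.73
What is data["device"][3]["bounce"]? 0.74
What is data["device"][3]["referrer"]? "twitter"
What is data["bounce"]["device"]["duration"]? 502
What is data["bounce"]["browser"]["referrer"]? "direct"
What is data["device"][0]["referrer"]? "google"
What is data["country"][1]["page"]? 60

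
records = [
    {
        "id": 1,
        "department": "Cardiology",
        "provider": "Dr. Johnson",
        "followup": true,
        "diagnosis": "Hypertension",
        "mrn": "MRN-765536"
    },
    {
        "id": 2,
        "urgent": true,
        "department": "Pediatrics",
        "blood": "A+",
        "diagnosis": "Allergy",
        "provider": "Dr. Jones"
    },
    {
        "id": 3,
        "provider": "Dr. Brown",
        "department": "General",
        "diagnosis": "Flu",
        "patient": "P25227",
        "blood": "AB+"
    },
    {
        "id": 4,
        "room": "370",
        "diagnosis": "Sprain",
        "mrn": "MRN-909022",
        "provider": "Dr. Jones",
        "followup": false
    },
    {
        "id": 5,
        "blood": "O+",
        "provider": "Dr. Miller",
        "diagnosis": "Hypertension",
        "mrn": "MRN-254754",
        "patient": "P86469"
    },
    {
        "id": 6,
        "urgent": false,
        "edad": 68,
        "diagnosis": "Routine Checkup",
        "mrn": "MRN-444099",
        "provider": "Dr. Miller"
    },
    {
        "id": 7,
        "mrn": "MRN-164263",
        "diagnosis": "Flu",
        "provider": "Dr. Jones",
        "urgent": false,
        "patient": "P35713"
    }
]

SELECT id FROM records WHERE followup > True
[]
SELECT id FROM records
[1, 2, 3, 4, 5, 6, 7]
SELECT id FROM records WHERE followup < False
[]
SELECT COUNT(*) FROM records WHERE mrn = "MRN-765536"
1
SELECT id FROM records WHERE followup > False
[1]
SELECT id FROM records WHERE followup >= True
[1]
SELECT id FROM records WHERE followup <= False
[4]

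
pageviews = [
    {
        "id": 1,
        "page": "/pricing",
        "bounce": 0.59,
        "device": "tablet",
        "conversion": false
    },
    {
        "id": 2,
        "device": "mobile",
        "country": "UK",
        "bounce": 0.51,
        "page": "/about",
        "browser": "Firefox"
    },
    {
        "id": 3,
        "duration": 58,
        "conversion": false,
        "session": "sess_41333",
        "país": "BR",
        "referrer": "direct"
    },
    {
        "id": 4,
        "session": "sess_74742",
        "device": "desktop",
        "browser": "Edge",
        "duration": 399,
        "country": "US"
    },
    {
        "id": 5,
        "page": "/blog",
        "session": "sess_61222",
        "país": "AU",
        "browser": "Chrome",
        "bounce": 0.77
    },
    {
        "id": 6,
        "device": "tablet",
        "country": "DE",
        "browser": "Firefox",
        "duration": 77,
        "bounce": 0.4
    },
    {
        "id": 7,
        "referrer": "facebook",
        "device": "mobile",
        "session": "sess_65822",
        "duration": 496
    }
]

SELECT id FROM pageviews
[1, 2, 3, 4, 5, 6, 7]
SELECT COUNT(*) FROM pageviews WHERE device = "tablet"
2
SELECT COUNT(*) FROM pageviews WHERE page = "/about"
1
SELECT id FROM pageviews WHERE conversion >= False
[1, 3]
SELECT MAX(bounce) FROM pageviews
0.77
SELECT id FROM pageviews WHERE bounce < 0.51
[6]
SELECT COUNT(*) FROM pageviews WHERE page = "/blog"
1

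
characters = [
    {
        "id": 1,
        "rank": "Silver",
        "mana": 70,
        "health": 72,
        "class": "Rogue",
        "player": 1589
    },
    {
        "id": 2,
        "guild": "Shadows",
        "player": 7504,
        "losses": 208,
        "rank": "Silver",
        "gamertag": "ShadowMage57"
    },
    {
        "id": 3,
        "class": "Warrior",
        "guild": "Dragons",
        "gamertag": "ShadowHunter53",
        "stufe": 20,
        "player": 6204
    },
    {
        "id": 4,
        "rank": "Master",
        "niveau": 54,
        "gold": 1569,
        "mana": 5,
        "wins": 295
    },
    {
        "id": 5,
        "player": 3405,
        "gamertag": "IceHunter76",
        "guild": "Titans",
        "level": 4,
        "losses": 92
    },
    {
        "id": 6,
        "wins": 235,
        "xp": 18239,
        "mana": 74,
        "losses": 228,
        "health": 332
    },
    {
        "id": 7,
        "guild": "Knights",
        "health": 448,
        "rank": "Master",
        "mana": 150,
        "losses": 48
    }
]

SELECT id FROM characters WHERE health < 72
[]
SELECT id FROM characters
[1, 2, 3, 4, 5, 6, 7]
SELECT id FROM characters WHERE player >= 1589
[1, 2, 3, 5]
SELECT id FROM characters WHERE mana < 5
[]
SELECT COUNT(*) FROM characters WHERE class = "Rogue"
1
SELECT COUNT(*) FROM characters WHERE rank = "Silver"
2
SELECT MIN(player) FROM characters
1589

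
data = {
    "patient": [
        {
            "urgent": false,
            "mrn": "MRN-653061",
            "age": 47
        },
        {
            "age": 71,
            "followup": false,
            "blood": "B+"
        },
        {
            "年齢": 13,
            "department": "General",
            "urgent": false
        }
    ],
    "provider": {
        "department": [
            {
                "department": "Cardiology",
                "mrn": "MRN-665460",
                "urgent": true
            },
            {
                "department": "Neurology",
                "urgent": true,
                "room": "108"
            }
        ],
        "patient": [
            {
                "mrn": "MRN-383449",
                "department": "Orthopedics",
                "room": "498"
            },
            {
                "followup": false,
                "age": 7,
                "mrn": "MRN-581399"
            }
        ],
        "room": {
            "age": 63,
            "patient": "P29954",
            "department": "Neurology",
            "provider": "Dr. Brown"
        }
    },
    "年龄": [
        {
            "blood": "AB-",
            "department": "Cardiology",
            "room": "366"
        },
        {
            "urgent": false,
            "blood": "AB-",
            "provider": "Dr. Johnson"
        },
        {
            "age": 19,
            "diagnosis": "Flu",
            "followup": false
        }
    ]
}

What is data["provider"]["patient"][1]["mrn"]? "MRN-581399"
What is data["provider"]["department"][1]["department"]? "Neurology"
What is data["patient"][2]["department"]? "General"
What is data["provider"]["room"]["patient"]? "P29954"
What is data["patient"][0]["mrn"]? "MRN-653061"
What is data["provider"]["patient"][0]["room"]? "498"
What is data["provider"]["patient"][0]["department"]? "Orthopedics"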